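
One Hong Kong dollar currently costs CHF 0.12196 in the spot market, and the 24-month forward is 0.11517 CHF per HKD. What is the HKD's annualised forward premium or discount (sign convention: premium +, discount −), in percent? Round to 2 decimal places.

T = 2 years.
HKD trades forward at -5.56740% vs spot over the period.
×(1/T) gives -2.78% p.a.

-2.78%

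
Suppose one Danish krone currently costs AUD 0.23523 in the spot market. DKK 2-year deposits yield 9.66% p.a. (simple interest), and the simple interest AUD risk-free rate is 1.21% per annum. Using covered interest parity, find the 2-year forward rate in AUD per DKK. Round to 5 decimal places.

T = 2 years.
AUD accumulates by 1 + 0.0121×2 = 1.024200.
Growth of 1 DKK over T: 1 + 0.0966×2 = 1.193200.
Forward (AUD per DKK) = 0.23523 × 1.024200 / 1.193200 = 0.2019130.

0.20191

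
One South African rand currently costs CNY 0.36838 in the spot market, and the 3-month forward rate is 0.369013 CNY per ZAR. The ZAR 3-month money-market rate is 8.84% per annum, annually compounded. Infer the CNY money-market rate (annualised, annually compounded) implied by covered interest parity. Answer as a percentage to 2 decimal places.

T = 3/12 years.
F/S = 0.369013/0.36838 = 1.0017183 = (growth of CNY) / (growth of ZAR).
ZAR growth factor: (1 + 0.0884)^(3/12) = 1.021403.
Hence g_CNY = 1.0231581.
r = 1.0231581^(12/3) − 1 = 0.095900 → 9.59%.

9.59%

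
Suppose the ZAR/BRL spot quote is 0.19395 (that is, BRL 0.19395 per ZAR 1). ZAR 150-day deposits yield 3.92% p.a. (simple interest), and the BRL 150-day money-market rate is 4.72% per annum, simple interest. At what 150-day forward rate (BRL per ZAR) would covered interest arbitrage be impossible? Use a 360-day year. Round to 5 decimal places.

T = 150/360 years.
BRL accumulates by 1 + 0.0472×150/360 = 1.0196667.
ZAR accumulates by 1 + 0.0392×150/360 = 1.0163333.
CIP: F = S · (grow BRL)/(grow ZAR) = 0.19395 × 1.0196667/1.0163333 = 0.1945861 BRL per ZAR.

0.19459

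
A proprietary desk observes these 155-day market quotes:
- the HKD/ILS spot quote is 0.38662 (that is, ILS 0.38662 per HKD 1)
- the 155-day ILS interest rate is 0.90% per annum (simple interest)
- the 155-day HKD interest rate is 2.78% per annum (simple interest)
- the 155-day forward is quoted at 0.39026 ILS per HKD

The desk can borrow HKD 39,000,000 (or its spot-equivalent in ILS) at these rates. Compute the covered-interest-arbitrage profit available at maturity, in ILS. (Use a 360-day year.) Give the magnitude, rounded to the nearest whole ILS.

ILS 265,709

T = 155/360 years.
Invest the HKD and cover forward: 39,000,000 × 1.0119694444 × 0.39026 = ILS 15,402,316.62.
Convert at spot and invest in ILS: 39,000,000 × 0.38662 × 1.003875 = ILS 15,136,607.95.
The quoted forward overvalues HKD, so borrow ILS, buy HKD at spot, deposit the HKD at 2.78%, and sell the proceeds forward at 0.39026.
Arbitrage profit = |15,402,316.62 − 15,136,607.95| = ILS 265,709.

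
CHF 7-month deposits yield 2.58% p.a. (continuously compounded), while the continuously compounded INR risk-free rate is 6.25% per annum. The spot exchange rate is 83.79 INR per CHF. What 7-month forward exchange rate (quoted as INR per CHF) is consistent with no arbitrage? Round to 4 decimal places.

85.6031

T = 7/12 years.
INR growth factor: e^(0.0625×7/12) = 1.03713109.
Growth of 1 CHF over T: e^(0.0258×7/12) = 1.01516382.
So F = 83.79 × 1.03713109 / 1.01516382 = 85.603143 (INR/CHF).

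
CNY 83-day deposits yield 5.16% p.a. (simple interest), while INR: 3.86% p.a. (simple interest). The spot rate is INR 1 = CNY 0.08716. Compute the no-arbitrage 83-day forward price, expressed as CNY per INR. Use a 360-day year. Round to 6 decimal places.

0.087419

T = 83/360 years.
CNY accumulates by 1 + 0.0516×83/360 = 1.0118967.
INR accumulates by 1 + 0.0386×83/360 = 1.0088994.
Forward (CNY per INR) = 0.08716 × 1.0118967 / 1.0088994 = 0.08741894.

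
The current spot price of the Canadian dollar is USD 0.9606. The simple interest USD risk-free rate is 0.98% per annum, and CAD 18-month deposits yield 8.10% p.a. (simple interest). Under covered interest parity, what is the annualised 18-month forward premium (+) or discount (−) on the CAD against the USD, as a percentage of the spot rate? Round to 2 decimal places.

T = 18/12 years.
F = S · g_USD/g_CAD = 0.9606 × 1.014700/1.121500 = 0.8691224.
(F − S)/S ÷ T = (0.8691224 − 0.9606)/0.9606/(18/12) = -0.063486 → -6.35%.

-6.35%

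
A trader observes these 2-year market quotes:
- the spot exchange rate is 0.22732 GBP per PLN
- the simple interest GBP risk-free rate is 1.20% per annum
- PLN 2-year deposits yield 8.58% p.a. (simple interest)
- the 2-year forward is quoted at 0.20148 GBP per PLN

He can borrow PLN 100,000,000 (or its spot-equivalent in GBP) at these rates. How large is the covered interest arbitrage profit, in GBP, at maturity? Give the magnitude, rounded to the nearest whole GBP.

GBP 327,829

T = 2 years.
Keep in PLN, deliver into the forward: 100,000,000·1.171600·0.20148 = GBP 23,605,396.80.
Swap to GBP now, deposit: 100,000,000·0.22732·1.024000 = GBP 23,277,568.00.
The quoted forward overvalues PLN, so borrow GBP, buy PLN at spot, deposit the PLN at 8.58%, and sell the proceeds forward at 0.20148.
Arbitrage profit = |23,605,396.80 − 23,277,568.00| = GBP 327,829.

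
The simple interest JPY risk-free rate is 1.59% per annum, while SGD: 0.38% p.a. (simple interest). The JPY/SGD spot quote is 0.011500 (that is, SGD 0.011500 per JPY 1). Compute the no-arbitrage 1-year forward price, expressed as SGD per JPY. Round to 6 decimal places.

T = 1 year.
SGD accumulates by 1 + 0.0038×1 = 1.003800.
Growth of 1 JPY over T: 1 + 0.0159×1 = 1.015900.
CIP: F = S · (grow SGD)/(grow JPY) = 0.0115 × 1.003800/1.015900 = 0.01136303 SGD per JPY.

0.011363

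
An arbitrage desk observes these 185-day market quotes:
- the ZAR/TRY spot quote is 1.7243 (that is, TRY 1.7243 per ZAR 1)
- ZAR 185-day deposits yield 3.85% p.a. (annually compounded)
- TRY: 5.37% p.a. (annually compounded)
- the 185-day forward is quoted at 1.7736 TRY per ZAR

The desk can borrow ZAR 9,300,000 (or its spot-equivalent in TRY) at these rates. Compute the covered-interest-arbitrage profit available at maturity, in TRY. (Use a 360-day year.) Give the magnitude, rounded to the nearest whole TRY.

TRY 344,933

T = 185/360 years.
Keep in ZAR, deliver into the forward: 9,300,000·1.0196030326·1.7736 = TRY 16,817,821.83.
Swap to TRY now, deposit: 9,300,000·1.7243·1.0272449233 = TRY 16,472,889.32.
The quoted forward overvalues ZAR, so borrow TRY, buy ZAR at spot, deposit the ZAR at 3.85%, and sell the proceeds forward at 1.7736.
Profit = 16,817,821.83 − 16,472,889.32 = TRY 344,933.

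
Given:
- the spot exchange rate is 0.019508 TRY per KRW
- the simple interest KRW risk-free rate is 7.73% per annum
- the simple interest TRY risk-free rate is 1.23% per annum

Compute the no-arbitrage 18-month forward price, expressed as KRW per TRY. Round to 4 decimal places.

56.1684

T = 18/12 years.
Growth of 1 TRY over T: 1 + 0.0123×18/12 = 1.018450.
Growth of 1 KRW over T: 1 + 0.0773×18/12 = 1.115950.
CIP: F = S · (grow TRY)/(grow KRW) = 0.019508 × 1.018450/1.115950 = 0.017803596 TRY per KRW.
Invert for KRW per TRY: 1 / 0.017803596 = 56.1684.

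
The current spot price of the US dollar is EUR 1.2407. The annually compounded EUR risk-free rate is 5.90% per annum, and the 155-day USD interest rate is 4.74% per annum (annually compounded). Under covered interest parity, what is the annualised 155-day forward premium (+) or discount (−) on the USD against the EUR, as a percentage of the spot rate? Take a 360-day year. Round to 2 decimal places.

T = 155/360 years.
No-arbitrage forward: 1.2407 × 1.0249887 / 1.0201395 = 1.2465976 EUR/USD.
Annualised premium = (F − S)/S × (1/T) = (1.2465976 − 1.2407)/1.2407 ÷ (155/360) = 1.10%.

+1.10%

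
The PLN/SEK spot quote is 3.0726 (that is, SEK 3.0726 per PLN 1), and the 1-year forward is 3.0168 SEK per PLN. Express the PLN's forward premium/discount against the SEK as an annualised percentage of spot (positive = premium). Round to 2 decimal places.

-1.82%

T = 1 year.
PLN trades forward at -1.81605% vs spot over the period.
×(1/T) gives -1.82% p.a.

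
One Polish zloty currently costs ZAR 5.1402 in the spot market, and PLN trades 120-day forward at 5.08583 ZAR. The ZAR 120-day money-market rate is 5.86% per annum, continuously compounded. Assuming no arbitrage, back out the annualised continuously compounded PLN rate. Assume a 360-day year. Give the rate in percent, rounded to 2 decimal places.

9.05%

T = 120/360 years.
F/S = 5.08583/5.1402 = 0.9894226 = (growth of ZAR) / (growth of PLN).
The ZAR side grows by e^(0.0586×120/360) = 1.0197254.
So the PLN growth factor = 1.0306268.
Take logs: ln 1.0306268 / (120/360) = 0.090501, so 9.05%.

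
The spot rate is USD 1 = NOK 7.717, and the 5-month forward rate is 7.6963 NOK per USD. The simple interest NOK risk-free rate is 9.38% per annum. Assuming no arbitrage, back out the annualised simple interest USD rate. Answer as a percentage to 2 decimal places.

10.05%

T = 5/12 years.
F/S = 7.6963/7.717 = 0.9973176 = (growth of NOK) / (growth of USD).
NOK growth factor: 1 + 0.0938×5/12 = 1.0390833.
Hence g_USD = 1.041878.
r = (1.041878 − 1)/(5/12) = 0.100507 → 10.05%.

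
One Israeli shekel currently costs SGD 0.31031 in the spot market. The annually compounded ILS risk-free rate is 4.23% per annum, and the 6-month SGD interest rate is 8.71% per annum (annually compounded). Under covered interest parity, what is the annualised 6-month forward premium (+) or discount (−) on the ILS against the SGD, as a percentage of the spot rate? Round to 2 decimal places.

+4.25%

T = 6/12 years.
F = S · g_SGD/g_ILS = 0.31031 × 1.0426409/1.0209309 = 0.31690871.
(F − S)/S ÷ T = (0.31690871 − 0.31031)/0.31031/(6/12) = 0.042530 → 4.25%.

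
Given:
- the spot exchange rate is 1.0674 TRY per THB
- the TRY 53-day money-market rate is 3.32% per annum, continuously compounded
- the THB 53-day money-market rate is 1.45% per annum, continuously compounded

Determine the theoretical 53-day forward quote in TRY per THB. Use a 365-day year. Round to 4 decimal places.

1.0703

T = 53/365 years.
TRY growth factor: e^(0.0332×53/365) = 1.0048325.
THB growth factor: e^(0.0145×53/365) = 1.0021077.
Forward (TRY per THB) = 1.0674 × 1.0048325 / 1.0021077 = 1.070302.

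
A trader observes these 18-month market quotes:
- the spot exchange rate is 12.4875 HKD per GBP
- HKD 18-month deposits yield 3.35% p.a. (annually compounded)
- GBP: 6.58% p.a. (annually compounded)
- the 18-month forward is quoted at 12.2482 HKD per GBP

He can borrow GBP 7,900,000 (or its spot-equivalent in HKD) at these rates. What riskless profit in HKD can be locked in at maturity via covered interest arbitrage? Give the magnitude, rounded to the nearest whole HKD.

T = 18/12 years.
Route A — deposit GBP, sell forward: 7,900,000 × 1.1003062348 × 12.2482 = HKD 106,466,489.52.
Route B — convert at spot, deposit HKD: 7,900,000 × 12.4875 × 1.0506685231 = HKD 103,649,763.14.
The quoted forward overvalues GBP, so borrow HKD, buy GBP at spot, deposit the GBP at 6.58%, and sell the proceeds forward at 12.2482.
Profit = 106,466,489.52 − 103,649,763.14 = HKD 2,816,726.

HKD 2,816,726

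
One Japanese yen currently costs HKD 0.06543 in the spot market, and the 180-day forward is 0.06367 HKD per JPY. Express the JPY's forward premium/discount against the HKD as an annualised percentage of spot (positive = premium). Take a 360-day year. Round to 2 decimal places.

T = 180/360 years.
(F − S)/S = (0.06367 − 0.06543)/0.06543 = -0.0268990.
Annualise by dividing by T: -0.0268990 / (180/360) = -0.053798 → -5.38%.

-5.38%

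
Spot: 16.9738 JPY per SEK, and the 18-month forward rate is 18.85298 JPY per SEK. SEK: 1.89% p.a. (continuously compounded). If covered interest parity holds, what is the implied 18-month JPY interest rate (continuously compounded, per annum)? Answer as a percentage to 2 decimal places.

8.89%

T = 18/12 years.
F/S = 18.85298/16.9738 = 1.1107106 = (growth of JPY) / (growth of SEK).
The SEK side grows by e^(0.0189×18/12) = 1.0287557.
That pins the JPY growth at 1.1426499.
r = ln(1.1426499)/(18/12) = 0.088900 → 8.89%.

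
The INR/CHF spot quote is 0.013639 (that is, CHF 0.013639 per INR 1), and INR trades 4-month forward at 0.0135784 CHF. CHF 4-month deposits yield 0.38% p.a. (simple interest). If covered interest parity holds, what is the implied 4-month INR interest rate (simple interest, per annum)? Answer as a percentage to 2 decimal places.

1.72%

T = 4/12 years.
F/S = 0.0135784/0.013639 = 0.9955569 = (growth of CHF) / (growth of INR).
The CHF side grows by 1 + 0.0038×4/12 = 1.0012667.
Hence g_INR = 1.0057353.
(1.0057353 − 1)/T = 0.017206, i.e. 1.72%.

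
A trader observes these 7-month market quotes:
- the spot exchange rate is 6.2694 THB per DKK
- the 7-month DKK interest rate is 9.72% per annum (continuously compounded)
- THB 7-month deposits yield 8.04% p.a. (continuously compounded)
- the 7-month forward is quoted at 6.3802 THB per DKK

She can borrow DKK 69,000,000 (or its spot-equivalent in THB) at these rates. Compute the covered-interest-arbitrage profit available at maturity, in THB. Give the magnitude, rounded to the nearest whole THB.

THB 12,555,980

T = 7/12 years.
Invest the DKK and cover forward: 69,000,000 × 1.05833826129 × 6.3802 = THB 465,916,274.45.
Convert at spot and invest in THB: 69,000,000 × 6.2694 × 1.04801720212 = THB 453,360,294.24.
The quoted forward overvalues DKK, so borrow THB, buy DKK at spot, deposit the DKK at 9.72%, and sell the proceeds forward at 6.3802.
Arbitrage profit = |465,916,274.45 − 453,360,294.24| = THB 12,555,980.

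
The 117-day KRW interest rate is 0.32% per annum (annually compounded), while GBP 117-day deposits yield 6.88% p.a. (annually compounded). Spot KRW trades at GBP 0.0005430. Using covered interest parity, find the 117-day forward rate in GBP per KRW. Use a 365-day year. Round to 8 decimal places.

0.00055414

T = 117/365 years.
GBP growth factor: (1 + 0.0688)^(117/365) = 1.0215572.
KRW growth factor: (1 + 0.0032)^(117/365) = 1.0010246.
CIP: F = S · (grow GBP)/(grow KRW) = 0.000543 × 1.0215572/1.0010246 = 0.0005541378 GBP per KRW.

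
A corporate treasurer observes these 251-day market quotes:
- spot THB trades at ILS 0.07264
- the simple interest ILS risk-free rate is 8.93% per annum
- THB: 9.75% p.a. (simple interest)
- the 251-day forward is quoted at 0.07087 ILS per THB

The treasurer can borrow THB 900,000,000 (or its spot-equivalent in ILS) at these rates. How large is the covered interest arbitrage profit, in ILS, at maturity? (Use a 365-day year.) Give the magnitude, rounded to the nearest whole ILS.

T = 251/365 years.
Keep in THB, deliver into the forward: 900,000,000·1.0670479452·0.07087 = ILS 68,059,519.09.
Swap to ILS now, deposit: 900,000,000·0.07264·1.0614090411 = ILS 69,390,677.47.
The quoted forward undervalues THB, so borrow THB, convert to ILS at spot, deposit the ILS at 8.93%, and buy THB forward at 0.07087 to cover the loan.
Profit = 69,390,677.47 − 68,059,519.09 = ILS 1,331,158.

ILS 1,331,158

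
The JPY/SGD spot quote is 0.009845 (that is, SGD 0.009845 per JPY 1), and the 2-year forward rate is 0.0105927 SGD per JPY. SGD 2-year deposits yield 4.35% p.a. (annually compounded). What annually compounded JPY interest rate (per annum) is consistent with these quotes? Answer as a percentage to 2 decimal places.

0.60%

T = 2 years.
F/S = 0.0105927/0.009845 = 1.0759472 = (growth of SGD) / (growth of JPY).
SGD growth factor: (1 + 0.0435)^2 = 1.0888923.
That pins the JPY growth at 1.0120314.
r = 1.0120314^(1/2) − 1 = 0.005998 → 0.60%.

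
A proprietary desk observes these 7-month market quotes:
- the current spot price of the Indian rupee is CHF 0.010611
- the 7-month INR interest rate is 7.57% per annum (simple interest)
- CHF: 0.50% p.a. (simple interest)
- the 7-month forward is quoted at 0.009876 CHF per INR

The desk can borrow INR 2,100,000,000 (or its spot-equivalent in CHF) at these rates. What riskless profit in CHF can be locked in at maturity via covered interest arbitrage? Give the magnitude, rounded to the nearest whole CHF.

CHF 692,666

T = 7/12 years.
Route A — deposit INR, sell forward: 2,100,000,000 × 1.0441583333 × 0.009876 = CHF 21,655,426.17.
Route B — convert at spot, deposit CHF: 2,100,000,000 × 0.010611 × 1.0029166667 = CHF 22,348,092.38.
The quoted forward undervalues INR, so borrow INR, convert to CHF at spot, deposit the CHF at 0.50%, and buy INR forward at 0.009876 to cover the loan.
Profit = 22,348,092.38 − 21,655,426.17 = CHF 692,666.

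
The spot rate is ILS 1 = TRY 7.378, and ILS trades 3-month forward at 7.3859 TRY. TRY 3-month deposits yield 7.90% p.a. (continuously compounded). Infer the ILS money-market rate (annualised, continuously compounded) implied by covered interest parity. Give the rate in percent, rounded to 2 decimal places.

T = 3/12 years.
CIP gives F = S · g_TRY/g_ILS, so g_TRY/g_ILS = 7.3859/7.378 = 1.0010708.
The TRY side grows by e^(0.0790×3/12) = 1.0199463.
Hence g_ILS = 1.0188553.
r = ln(1.0188553)/(3/12) = 0.074719 → 7.47%.

7.47%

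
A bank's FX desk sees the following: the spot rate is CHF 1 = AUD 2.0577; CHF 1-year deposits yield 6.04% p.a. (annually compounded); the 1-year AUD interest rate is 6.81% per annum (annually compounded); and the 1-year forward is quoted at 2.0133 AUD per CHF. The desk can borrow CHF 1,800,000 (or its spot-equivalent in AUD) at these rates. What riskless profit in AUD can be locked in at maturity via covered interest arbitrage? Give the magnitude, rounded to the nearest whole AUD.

T = 1 year.
Invest the CHF and cover forward: 1,800,000 × 1.060400 × 2.0133 = AUD 3,842,825.98.
Convert at spot and invest in AUD: 1,800,000 × 2.0577 × 1.068100 = AUD 3,956,092.87.
The quoted forward undervalues CHF, so borrow CHF, convert to AUD at spot, deposit the AUD at 6.81%, and buy CHF forward at 2.0133 to cover the loan.
Arbitrage profit = |3,842,825.98 − 3,956,092.87| = AUD 113,267.

AUD 113,267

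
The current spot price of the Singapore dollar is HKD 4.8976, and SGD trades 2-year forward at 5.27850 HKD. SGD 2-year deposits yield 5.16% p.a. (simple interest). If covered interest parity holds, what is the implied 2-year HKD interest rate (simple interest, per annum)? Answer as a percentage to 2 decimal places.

9.45%

T = 2 years.
By CIP, F/S equals the HKD-to-SGD growth ratio: 5.2785/4.8976 = 1.0777728.
The SGD side grows by 1 + 0.0516×2 = 1.103200.
So the HKD growth factor = 1.188999.
r = (1.188999 − 1)/2 = 0.094499 → 9.45%.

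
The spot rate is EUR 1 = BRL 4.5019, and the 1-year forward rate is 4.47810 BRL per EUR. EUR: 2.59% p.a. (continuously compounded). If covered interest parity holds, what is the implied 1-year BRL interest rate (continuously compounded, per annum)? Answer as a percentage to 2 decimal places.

T = 1 year.
By CIP, F/S equals the BRL-to-EUR growth ratio: 4.4781/4.5019 = 0.9947133.
EUR growth factor: e^(0.0259×1) = 1.0262383.
Hence g_BRL = 1.0208129.
r = ln(1.0208129)/1 = 0.020599 → 2.06%.

2.06%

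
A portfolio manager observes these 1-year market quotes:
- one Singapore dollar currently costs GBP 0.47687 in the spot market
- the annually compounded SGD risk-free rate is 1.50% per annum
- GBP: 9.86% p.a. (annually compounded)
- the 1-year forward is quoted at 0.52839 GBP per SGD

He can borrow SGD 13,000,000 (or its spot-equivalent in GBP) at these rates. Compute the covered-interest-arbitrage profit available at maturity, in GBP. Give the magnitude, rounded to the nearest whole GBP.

GBP 161,544

T = 1 year.
Keep in SGD, deliver into the forward: 13,000,000·1.015000·0.52839 = GBP 6,972,106.05.
Swap to GBP now, deposit: 13,000,000·0.47687·1.098600 = GBP 6,810,561.97.
The quoted forward overvalues SGD, so borrow GBP, buy SGD at spot, deposit the SGD at 1.50%, and sell the proceeds forward at 0.52839.
Arbitrage profit = |6,972,106.05 − 6,810,561.97| = GBP 161,544.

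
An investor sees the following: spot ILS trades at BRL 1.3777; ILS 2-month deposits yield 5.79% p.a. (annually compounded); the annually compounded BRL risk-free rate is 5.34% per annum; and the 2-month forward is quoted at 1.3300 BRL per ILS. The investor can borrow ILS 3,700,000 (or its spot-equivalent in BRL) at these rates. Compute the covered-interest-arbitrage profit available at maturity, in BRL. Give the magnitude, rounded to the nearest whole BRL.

T = 2/12 years.
Keep in ILS, deliver into the forward: 3,700,000·1.009425108·1.3300 = BRL 4,967,380.96.
Swap to BRL now, deposit: 3,700,000·1.3777·1.008708202 = BRL 5,141,879.97.
The quoted forward undervalues ILS, so borrow ILS, convert to BRL at spot, deposit the BRL at 5.34%, and buy ILS forward at 1.3300 to cover the loan.
The gap between the two covered legs is BRL 174,499.

BRL 174,499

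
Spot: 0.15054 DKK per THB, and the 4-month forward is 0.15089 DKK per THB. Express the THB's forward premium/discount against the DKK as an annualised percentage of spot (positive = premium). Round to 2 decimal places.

+0.70%

T = 4/12 years.
Period premium: (0.15089 − 0.15054)/0.15054 = 0.0023250.
×(1/T) gives 0.70% p.a.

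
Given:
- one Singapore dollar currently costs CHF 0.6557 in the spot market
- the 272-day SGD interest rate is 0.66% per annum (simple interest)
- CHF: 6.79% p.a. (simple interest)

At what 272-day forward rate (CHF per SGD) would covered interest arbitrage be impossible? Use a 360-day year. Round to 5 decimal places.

T = 272/360 years.
Growth of 1 CHF over T: 1 + 0.0679×272/360 = 1.0513022.
SGD growth factor: 1 + 0.0066×272/360 = 1.0049867.
Forward (CHF per SGD) = 0.6557 × 1.0513022 / 1.0049867 = 0.6859184.

0.68592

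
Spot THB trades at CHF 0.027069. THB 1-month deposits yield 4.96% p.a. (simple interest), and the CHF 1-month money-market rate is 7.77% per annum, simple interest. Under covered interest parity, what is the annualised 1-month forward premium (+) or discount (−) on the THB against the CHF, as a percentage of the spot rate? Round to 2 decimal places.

+2.80%

T = 1/12 years.
F = S · g_CHF/g_THB = 0.027069 × 1.006475/1.0041333 = 0.027132127.
(F − S)/S ÷ T = (0.027132127 − 0.027069)/0.027069/(1/12) = 0.027985 → 2.80%.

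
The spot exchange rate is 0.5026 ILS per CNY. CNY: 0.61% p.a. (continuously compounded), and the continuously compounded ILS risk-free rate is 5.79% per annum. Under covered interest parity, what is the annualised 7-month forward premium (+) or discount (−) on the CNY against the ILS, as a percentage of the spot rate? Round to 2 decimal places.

T = 7/12 years.
F = S · g_ILS/g_CNY = 0.5026 × 1.0343519/1.0035647 = 0.5180187.
(F − S)/S ÷ T = (0.5180187 − 0.5026)/0.5026/(7/12) = 0.052591 → 5.26%.

+5.26%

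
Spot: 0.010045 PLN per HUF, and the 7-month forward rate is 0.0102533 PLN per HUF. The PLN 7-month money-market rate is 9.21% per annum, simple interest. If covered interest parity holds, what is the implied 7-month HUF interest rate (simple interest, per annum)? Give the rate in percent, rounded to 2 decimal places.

5.54%

T = 7/12 years.
CIP gives F = S · g_PLN/g_HUF, so g_PLN/g_HUF = 0.0102533/0.010045 = 1.0207367.
PLN growth factor: 1 + 0.0921×7/12 = 1.053725.
That pins the HUF growth at 1.0323181.
r = (1.0323181 − 1)/(7/12) = 0.055402 → 5.54%.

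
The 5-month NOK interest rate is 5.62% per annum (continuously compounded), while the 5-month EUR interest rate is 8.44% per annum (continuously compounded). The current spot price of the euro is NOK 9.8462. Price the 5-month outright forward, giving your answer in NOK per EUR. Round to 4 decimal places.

T = 5/12 years.
Growth of 1 NOK over T: e^(0.0562×5/12) = 1.023693.
EUR growth factor: e^(0.0844×5/12) = 1.0357923.
CIP: F = S · (grow NOK)/(grow EUR) = 9.8462 × 1.023693/1.0357923 = 9.731185 NOK per EUR.

9.7312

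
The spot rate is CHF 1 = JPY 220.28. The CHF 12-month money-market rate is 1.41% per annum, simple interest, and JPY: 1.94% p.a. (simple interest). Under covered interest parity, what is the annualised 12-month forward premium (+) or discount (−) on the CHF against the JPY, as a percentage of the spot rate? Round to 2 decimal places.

+0.52%

T = 1 year.
F = S · g_JPY/g_CHF = 220.28 × 1.019400/1.014100 = 221.43125.
Annualised premium = (F − S)/S × (1/T) = (221.43125 − 220.28)/220.28 ÷ 1 = 0.52%.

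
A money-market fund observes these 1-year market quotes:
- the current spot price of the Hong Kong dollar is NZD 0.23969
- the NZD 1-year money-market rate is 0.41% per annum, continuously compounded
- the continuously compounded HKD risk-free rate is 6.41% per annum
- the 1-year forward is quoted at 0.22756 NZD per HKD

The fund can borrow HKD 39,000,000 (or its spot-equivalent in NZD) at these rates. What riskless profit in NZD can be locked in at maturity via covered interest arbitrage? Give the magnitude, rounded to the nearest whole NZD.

NZD 76,031

T = 1 year.
Invest the HKD and cover forward: 39,000,000 × 1.066199013 × 0.22756 = NZD 9,462,345.65.
Convert at spot and invest in NZD: 39,000,000 × 0.23969 × 1.004108416 = NZD 9,386,315.10.
The quoted forward overvalues HKD, so borrow NZD, buy HKD at spot, deposit the HKD at 6.41%, and sell the proceeds forward at 0.22756.
Profit = 9,462,345.65 − 9,386,315.10 = NZD 76,031.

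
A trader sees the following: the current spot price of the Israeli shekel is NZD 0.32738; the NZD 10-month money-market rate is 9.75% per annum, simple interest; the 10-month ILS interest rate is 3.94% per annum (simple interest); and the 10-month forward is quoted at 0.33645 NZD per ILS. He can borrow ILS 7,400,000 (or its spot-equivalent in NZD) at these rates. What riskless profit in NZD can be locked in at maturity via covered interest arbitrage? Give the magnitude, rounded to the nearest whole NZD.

NZD 47,973

T = 10/12 years.
Route A — deposit ILS, sell forward: 7,400,000 × 1.032833333 × 0.33645 = NZD 2,571,476.13.
Route B — convert at spot, deposit NZD: 7,400,000 × 0.32738 × 1.081250 = NZD 2,619,449.23.
The quoted forward undervalues ILS, so borrow ILS, convert to NZD at spot, deposit the NZD at 9.75%, and buy ILS forward at 0.33645 to cover the loan.
The gap between the two covered legs is NZD 47,973.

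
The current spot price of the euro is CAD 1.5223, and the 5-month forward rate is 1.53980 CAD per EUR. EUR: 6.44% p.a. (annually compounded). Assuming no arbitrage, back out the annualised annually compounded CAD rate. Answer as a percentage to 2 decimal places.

T = 5/12 years.
CIP gives F = S · g_CAD/g_EUR, so g_CAD/g_EUR = 1.5398/1.5223 = 1.0114958.
EUR growth factor: (1 + 0.0644)^(5/12) = 1.0263458.
So the CAD growth factor = 1.0381445.
r = 1.0381445^(12/5) − 1 = 0.094004 → 9.40%.

9.40%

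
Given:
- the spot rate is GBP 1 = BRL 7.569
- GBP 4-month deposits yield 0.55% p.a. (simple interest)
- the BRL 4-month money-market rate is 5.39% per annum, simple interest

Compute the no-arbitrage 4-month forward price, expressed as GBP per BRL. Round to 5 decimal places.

0.13002

T = 4/12 years.
BRL accumulates by 1 + 0.0539×4/12 = 1.0179667.
GBP growth factor: 1 + 0.0055×4/12 = 1.0018333.
Forward (BRL per GBP) = 7.569 × 1.0179667 / 1.0018333 = 7.690890.
Quoted the other way: 1/7.690890 = 0.13002 GBP per BRL.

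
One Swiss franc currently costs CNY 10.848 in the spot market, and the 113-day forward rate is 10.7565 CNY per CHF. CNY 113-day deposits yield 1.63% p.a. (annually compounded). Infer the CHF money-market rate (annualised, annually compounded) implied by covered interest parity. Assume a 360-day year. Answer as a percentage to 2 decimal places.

T = 113/360 years.
CIP gives F = S · g_CNY/g_CHF, so g_CNY/g_CHF = 10.7565/10.848 = 0.9915653.
The CNY side grows by (1 + 0.0163)^(113/360) = 1.005088.
Hence g_CHF = 1.0136377.
Annualise: 1.0136377^(360/113) − 1 = 0.044099 = 4.41%.

4.41%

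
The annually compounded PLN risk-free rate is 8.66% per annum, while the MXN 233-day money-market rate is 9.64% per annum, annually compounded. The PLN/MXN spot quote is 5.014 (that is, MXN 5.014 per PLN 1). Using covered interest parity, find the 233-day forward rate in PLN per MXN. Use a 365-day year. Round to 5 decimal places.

0.19830

T = 233/365 years.
MXN growth factor: (1 + 0.0964)^(233/365) = 1.0605093.
Growth of 1 PLN over T: (1 + 0.0866)^(233/365) = 1.0544484.
Forward (MXN per PLN) = 5.014 × 1.0605093 / 1.0544484 = 5.042820.
Invert for PLN per MXN: 1 / 5.042820 = 0.19830.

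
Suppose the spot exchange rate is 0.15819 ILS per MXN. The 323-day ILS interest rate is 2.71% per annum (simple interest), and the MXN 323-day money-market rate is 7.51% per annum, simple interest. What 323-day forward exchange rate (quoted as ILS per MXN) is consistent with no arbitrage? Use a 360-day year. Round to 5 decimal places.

T = 323/360 years.
ILS accumulates by 1 + 0.0271×323/360 = 1.0243147.
Growth of 1 MXN over T: 1 + 0.0751×323/360 = 1.0673814.
CIP: F = S · (grow ILS)/(grow MXN) = 0.15819 × 1.0243147/1.0673814 = 0.1518074 ILS per MXN.

0.15181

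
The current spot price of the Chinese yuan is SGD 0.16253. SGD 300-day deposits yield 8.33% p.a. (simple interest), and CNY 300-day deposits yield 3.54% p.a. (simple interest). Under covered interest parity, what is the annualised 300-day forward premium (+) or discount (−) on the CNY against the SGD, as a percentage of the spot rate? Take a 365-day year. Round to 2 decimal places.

T = 300/365 years.
F = S · g_SGD/g_CNY = 0.16253 × 1.0684658/1.0290959 = 0.16874788.
(F − S)/S ÷ T = (0.16874788 − 0.16253)/0.16253/(300/365) = 0.046546 → 4.65%.

+4.65%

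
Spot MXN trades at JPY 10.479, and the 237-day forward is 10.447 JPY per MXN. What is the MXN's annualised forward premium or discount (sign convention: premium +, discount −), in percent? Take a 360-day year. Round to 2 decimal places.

T = 237/360 years.
Period premium: (10.447 − 10.479)/10.479 = -0.0030537.
Annualise by dividing by T: -0.0030537 / (237/360) = -0.004639 → -0.46%.

-0.46%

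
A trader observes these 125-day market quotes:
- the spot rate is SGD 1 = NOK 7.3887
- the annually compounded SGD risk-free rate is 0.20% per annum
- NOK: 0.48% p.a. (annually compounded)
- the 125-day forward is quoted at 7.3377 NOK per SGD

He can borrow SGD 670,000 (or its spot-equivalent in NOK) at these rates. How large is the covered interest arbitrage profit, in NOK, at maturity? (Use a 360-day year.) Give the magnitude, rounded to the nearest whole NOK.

T = 125/360 years.
Invest the SGD and cover forward: 670,000 × 1.000693992 × 7.3377 = NOK 4,919,670.84.
Convert at spot and invest in NOK: 670,000 × 7.3887 × 1.001664062 = NOK 4,958,666.82.
The quoted forward undervalues SGD, so borrow SGD, convert to NOK at spot, deposit the NOK at 0.48%, and buy SGD forward at 7.3377 to cover the loan.
Profit = 4,958,666.82 − 4,919,670.84 = NOK 38,996.

NOK 38,996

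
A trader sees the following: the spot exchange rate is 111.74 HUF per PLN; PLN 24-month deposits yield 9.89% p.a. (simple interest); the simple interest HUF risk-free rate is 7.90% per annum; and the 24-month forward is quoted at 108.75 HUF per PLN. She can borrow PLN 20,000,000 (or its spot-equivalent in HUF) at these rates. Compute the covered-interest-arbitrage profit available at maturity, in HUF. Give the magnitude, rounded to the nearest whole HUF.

T = 2 years.
Keep in PLN, deliver into the forward: 20,000,000·1.197800·108.75 = HUF 2,605,215,000.00.
Swap to HUF now, deposit: 20,000,000·111.74·1.158000 = HUF 2,587,898,400.00.
The quoted forward overvalues PLN, so borrow HUF, buy PLN at spot, deposit the PLN at 9.89%, and sell the proceeds forward at 108.75.
Arbitrage profit = |2,605,215,000.00 − 2,587,898,400.00| = HUF 17,316,600.

HUF 17,316,600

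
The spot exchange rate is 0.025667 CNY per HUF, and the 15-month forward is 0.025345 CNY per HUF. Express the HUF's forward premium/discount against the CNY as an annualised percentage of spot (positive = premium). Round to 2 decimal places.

T = 15/12 years.
HUF trades forward at -1.25453% vs spot over the period.
Annualise by dividing by T: -0.0125453 / (15/12) = -0.010036 → -1.00%.

-1.00%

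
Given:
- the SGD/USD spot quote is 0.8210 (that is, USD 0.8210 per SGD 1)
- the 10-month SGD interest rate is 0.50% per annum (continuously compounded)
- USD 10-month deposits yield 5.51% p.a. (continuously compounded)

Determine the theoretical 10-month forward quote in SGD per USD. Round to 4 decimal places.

T = 10/12 years.
Growth of 1 USD over T: e^(0.0551×10/12) = 1.0469872.
SGD accumulates by e^(0.0050×10/12) = 1.0041754.
CIP: F = S · (grow USD)/(grow SGD) = 0.821 × 1.0469872/1.0041754 = 0.8560023 USD per SGD.
Quoted the other way: 1/0.8560023 = 1.1682 SGD per USD.

1.1682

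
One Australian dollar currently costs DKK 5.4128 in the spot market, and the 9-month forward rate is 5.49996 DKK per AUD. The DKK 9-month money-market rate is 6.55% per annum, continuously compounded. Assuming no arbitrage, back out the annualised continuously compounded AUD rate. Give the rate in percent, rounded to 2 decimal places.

4.42%

T = 9/12 years.
F/S = 5.49996/5.4128 = 1.0161026 = (growth of DKK) / (growth of AUD).
The DKK side grows by e^(0.0655×9/12) = 1.0503516.
Hence g_AUD = 1.0337062.
Take logs: ln 1.0337062 / (9/12) = 0.044201, so 4.42%.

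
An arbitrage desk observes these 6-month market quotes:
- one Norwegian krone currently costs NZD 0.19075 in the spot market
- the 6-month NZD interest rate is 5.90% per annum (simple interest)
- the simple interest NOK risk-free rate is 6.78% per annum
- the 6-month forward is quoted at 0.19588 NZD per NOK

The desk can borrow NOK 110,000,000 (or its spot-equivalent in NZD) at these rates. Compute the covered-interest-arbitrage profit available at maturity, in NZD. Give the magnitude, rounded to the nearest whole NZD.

NZD 675,753

T = 6/12 years.
Route A — deposit NOK, sell forward: 110,000,000 × 1.033900 × 0.19588 = NZD 22,277,236.52.
Route B — convert at spot, deposit NZD: 110,000,000 × 0.19075 × 1.029500 = NZD 21,601,483.75.
The quoted forward overvalues NOK, so borrow NZD, buy NOK at spot, deposit the NOK at 6.78%, and sell the proceeds forward at 0.19588.
Arbitrage profit = |22,277,236.52 − 21,601,483.75| = NZD 675,753.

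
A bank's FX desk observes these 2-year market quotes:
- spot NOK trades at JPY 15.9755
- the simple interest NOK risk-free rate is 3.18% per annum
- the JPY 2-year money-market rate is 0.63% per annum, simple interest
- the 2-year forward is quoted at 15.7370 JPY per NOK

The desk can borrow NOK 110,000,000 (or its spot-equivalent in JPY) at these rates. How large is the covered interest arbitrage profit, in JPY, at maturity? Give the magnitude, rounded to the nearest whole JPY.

JPY 61,719,009

T = 2 years.
Invest the NOK and cover forward: 110,000,000 × 1.063600 × 15.7370 = JPY 1,841,166,052.00.
Convert at spot and invest in JPY: 110,000,000 × 15.9755 × 1.012600 = JPY 1,779,447,043.00.
The quoted forward overvalues NOK, so borrow JPY, buy NOK at spot, deposit the NOK at 3.18%, and sell the proceeds forward at 15.7370.
Profit = 1,841,166,052.00 − 1,779,447,043.00 = JPY 61,719,009.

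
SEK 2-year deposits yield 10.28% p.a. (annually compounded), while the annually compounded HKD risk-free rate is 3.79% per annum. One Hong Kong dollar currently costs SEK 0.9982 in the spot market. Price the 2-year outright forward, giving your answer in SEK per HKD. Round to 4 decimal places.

1.1269

T = 2 years.
SEK growth factor: (1 + 0.1028)^2 = 1.2161678.
HKD growth factor: (1 + 0.0379)^2 = 1.0772364.
So F = 0.9982 × 1.2161678 / 1.0772364 = 1.126938 (SEK/HKD).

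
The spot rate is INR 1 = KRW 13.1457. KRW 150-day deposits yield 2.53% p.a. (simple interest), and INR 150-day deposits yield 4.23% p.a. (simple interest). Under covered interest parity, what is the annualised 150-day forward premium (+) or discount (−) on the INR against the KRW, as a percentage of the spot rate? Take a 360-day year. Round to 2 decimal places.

T = 150/360 years.
No-arbitrage forward: 13.1457 × 1.0105417 / 1.017625 = 13.0541978 KRW/INR.
Annualised premium = (F − S)/S × (1/T) = (13.0541978 − 13.1457)/13.1457 ÷ (150/360) = -1.67%.

-1.67%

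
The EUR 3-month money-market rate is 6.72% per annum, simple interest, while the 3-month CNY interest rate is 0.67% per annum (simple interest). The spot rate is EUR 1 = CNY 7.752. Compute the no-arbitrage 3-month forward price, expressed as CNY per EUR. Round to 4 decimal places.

T = 3/12 years.
CNY growth factor: 1 + 0.0067×3/12 = 1.001675.
Growth of 1 EUR over T: 1 + 0.0672×3/12 = 1.016800.
CIP: F = S · (grow CNY)/(grow EUR) = 7.752 × 1.001675/1.016800 = 7.636688 CNY per EUR.

7.6367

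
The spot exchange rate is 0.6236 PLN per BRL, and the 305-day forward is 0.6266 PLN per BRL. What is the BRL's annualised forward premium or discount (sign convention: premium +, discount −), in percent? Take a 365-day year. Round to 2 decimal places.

+0.58%

T = 305/365 years.
BRL trades forward at +0.48108% vs spot over the period.
Per annum: 0.0048108 / (305/365) = 0.005757 = 0.58%.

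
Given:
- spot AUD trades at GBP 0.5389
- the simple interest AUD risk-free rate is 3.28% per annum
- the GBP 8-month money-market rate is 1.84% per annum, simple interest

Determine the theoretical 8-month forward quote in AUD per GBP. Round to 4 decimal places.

T = 8/12 years.
GBP growth factor: 1 + 0.0184×8/12 = 1.0122667.
Growth of 1 AUD over T: 1 + 0.0328×8/12 = 1.0218667.
Forward (GBP per AUD) = 0.5389 × 1.0122667 / 1.0218667 = 0.5338373.
Invert for AUD per GBP: 1 / 0.5338373 = 1.8732.

1.8732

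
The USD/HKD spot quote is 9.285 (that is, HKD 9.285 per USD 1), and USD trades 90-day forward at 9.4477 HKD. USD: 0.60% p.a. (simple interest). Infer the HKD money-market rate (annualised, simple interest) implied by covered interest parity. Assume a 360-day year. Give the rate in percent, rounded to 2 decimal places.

7.62%

T = 90/360 years.
F/S = 9.4477/9.285 = 1.0175229 = (growth of HKD) / (growth of USD).
The USD side grows by 1 + 0.0060×90/360 = 1.001500.
So the HKD growth factor = 1.0190492.
r = (1.0190492 − 1)/(90/360) = 0.076197 → 7.62%.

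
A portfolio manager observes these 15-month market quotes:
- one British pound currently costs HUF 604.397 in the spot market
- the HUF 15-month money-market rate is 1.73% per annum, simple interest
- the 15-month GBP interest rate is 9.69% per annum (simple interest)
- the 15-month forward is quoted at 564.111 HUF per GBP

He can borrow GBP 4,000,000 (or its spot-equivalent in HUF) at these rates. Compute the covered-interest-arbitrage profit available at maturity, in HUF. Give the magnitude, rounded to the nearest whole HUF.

T = 15/12 years.
Invest the GBP and cover forward: 4,000,000 × 1.121125 × 564.111 = HUF 2,529,755,779.50.
Convert at spot and invest in HUF: 4,000,000 × 604.397 × 1.021625 = HUF 2,469,868,340.50.
The quoted forward overvalues GBP, so borrow HUF, buy GBP at spot, deposit the GBP at 9.69%, and sell the proceeds forward at 564.111.
Profit = 2,529,755,779.50 − 2,469,868,340.50 = HUF 59,887,439.

HUF 59,887,439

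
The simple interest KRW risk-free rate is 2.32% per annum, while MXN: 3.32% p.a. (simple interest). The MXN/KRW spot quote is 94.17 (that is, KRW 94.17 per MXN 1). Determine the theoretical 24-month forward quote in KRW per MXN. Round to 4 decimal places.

92.4039

T = 2 years.
Growth of 1 KRW over T: 1 + 0.0232×2 = 1.046400.
Growth of 1 MXN over T: 1 + 0.0332×2 = 1.066400.
So F = 94.17 × 1.046400 / 1.066400 = 92.403871 (KRW/MXN).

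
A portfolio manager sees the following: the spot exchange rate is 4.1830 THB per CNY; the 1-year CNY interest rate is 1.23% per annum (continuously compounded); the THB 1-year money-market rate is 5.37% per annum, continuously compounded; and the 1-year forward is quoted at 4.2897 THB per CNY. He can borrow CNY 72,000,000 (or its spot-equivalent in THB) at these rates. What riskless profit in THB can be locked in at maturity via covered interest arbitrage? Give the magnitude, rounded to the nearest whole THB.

T = 1 year.
Route A — deposit CNY, sell forward: 72,000,000 × 1.0123759561 × 4.2897 = THB 312,680,818.00.
Route B — convert at spot, deposit THB: 72,000,000 × 4.1830 × 1.05516800427 = THB 317,791,278.85.
The quoted forward undervalues CNY, so borrow CNY, convert to THB at spot, deposit the THB at 5.37%, and buy CNY forward at 4.2897 to cover the loan.
Profit = 317,791,278.85 − 312,680,818.00 = THB 5,110,461.

THB 5,110,461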